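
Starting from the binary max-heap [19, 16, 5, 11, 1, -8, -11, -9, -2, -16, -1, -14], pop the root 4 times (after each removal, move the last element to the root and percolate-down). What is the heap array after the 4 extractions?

[1, -1, -8, -2, -14, -16, -11, -9]

extract-max #1 returns 19:
  remove root 19; move last element -14 to root → [-14, 16, 5, 11, 1, -8, -11, -9, -2, -16, -1]
  -14 vs larger child 16 at index 1, swap → [16, -14, 5, 11, 1, -8, -11, -9, -2, -16, -1]
  -14 vs larger child 11 at index 3, swap → [16, 11, 5, -14, 1, -8, -11, -9, -2, -16, -1]
  -14 vs larger child -2 at index 8, swap → [16, 11, 5, -2, 1, -8, -11, -9, -14, -16, -1]
extract-max #2 returns 16:
  remove root 16; move last element -1 to root → [-1, 11, 5, -2, 1, -8, -11, -9, -14, -16]
  -1 vs larger child 11 at index 1, swap → [11, -1, 5, -2, 1, -8, -11, -9, -14, -16]
  -1 vs larger child 1 at index 4, swap → [11, 1, 5, -2, -1, -8, -11, -9, -14, -16]
extract-max #3 returns 11:
  remove root 11; move last element -16 to root → [-16, 1, 5, -2, -1, -8, -11, -9, -14]
  -16 vs larger child 5 at index 2, swap → [5, 1, -16, -2, -1, -8, -11, -9, -14]
  -16 vs larger child -8 at index 5, swap → [5, 1, -8, -2, -1, -16, -11, -9, -14]
extract-max #4 returns 5:
  remove root 5; move last element -14 to root → [-14, 1, -8, -2, -1, -16, -11, -9]
  -14 vs larger child 1 at index 1, swap → [1, -14, -8, -2, -1, -16, -11, -9]
  -14 vs larger child -1 at index 4, swap → [1, -1, -8, -2, -14, -16, -11, -9]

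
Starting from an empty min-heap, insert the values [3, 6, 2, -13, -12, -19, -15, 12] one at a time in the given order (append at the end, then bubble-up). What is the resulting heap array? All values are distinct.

[-19, -12, -15, 6, 2, 3, -13, 12]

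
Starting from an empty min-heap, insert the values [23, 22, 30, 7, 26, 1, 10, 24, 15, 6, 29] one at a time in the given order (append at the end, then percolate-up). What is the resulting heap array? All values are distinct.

Insert 23:
  append 23 at index 0 → [23] (no swap needed)
Insert 22:
  append 22 at index 1 → [23, 22]
  22 < parent 23 at index 0, swap → [22, 23]
Insert 30:
  append 30 at index 2 → [22, 23, 30] (no swap needed)
Insert 7:
  append 7 at index 3 → [22, 23, 30, 7]
  7 < parent 23 at index 1, swap → [22, 7, 30, 23]
  7 < parent 22 at index 0, swap → [7, 22, 30, 23]
Insert 26:
  append 26 at index 4 → [7, 22, 30, 23, 26] (no swap needed)
Insert 1:
  append 1 at index 5 → [7, 22, 30, 23, 26, 1]
  1 < parent 30 at index 2, swap → [7, 22, 1, 23, 26, 30]
  1 < parent 7 at index 0, swap → [1, 22, 7, 23, 26, 30]
Insert 10:
  append 10 at index 6 → [1, 22, 7, 23, 26, 30, 10] (no swap needed)
Insert 24:
  append 24 at index 7 → [1, 22, 7, 23, 26, 30, 10, 24] (no swap needed)
Insert 15:
  append 15 at index 8 → [1, 22, 7, 23, 26, 30, 10, 24, 15]
  15 < parent 23 at index 3, swap → [1, 22, 7, 15, 26, 30, 10, 24, 23]
  15 < parent 22 at index 1, swap → [1, 15, 7, 22, 26, 30, 10, 24, 23]
Insert 6:
  append 6 at index 9 → [1, 15, 7, 22, 26, 30, 10, 24, 23, 6]
  6 < parent 26 at index 4, swap → [1, 15, 7, 22, 6, 30, 10, 24, 23, 26]
  6 < parent 15 at index 1, swap → [1, 6, 7, 22, 15, 30, 10, 24, 23, 26]
Insert 29:
  append 29 at index 10 → [1, 6, 7, 22, 15, 30, 10, 24, 23, 26, 29] (no swap needed)

[1, 6, 7, 22, 15, 30, 10, 24, 23, 26, 29]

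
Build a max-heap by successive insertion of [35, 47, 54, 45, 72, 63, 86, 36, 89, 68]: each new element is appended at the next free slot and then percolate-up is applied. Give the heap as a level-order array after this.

Insert 35:
  append 35 at index 0 → [35] (no swap needed)
Insert 47:
  append 47 at index 1 → [35, 47]
  47 > parent 35 at index 0, swap → [47, 35]
Insert 54:
  append 54 at index 2 → [47, 35, 54]
  54 > parent 47 at index 0, swap → [54, 35, 47]
Insert 45:
  append 45 at index 3 → [54, 35, 47, 45]
  45 > parent 35 at index 1, swap → [54, 45, 47, 35]
Insert 72:
  append 72 at index 4 → [54, 45, 47, 35, 72]
  72 > parent 45 at index 1, swap → [54, 72, 47, 35, 45]
  72 > parent 54 at index 0, swap → [72, 54, 47, 35, 45]
Insert 63:
  append 63 at index 5 → [72, 54, 47, 35, 45, 63]
  63 > parent 47 at index 2, swap → [72, 54, 63, 35, 45, 47]
Insert 86:
  append 86 at index 6 → [72, 54, 63, 35, 45, 47, 86]
  86 > parent 63 at index 2, swap → [72, 54, 86, 35, 45, 47, 63]
  86 > parent 72 at index 0, swap → [86, 54, 72, 35, 45, 47, 63]
Insert 36:
  append 36 at index 7 → [86, 54, 72, 35, 45, 47, 63, 36]
  36 > parent 35 at index 3, swap → [86, 54, 72, 36, 45, 47, 63, 35]
Insert 89:
  append 89 at index 8 → [86, 54, 72, 36, 45, 47, 63, 35, 89]
  89 > parent 36 at index 3, swap → [86, 54, 72, 89, 45, 47, 63, 35, 36]
  89 > parent 54 at index 1, swap → [86, 89, 72, 54, 45, 47, 63, 35, 36]
  89 > parent 86 at index 0, swap → [89, 86, 72, 54, 45, 47, 63, 35, 36]
Insert 68:
  append 68 at index 9 → [89, 86, 72, 54, 45, 47, 63, 35, 36, 68]
  68 > parent 45 at index 4, swap → [89, 86, 72, 54, 68, 47, 63, 35, 36, 45]

[89, 86, 72, 54, 68, 47, 63, 35, 36, 45]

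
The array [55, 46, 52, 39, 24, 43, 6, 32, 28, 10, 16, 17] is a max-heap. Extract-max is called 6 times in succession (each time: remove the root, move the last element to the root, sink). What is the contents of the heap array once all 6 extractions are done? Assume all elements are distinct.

extract-max #1 returns 55:
  remove root 55; move last element 17 to root → [17, 46, 52, 39, 24, 43, 6, 32, 28, 10, 16]
  17 vs larger child 52 at index 2, swap → [52, 46, 17, 39, 24, 43, 6, 32, 28, 10, 16]
  17 vs larger child 43 at index 5, swap → [52, 46, 43, 39, 24, 17, 6, 32, 28, 10, 16]
extract-max #2 returns 52:
  remove root 52; move last element 16 to root → [16, 46, 43, 39, 24, 17, 6, 32, 28, 10]
  16 vs larger child 46 at index 1, swap → [46, 16, 43, 39, 24, 17, 6, 32, 28, 10]
  16 vs larger child 39 at index 3, swap → [46, 39, 43, 16, 24, 17, 6, 32, 28, 10]
  16 vs larger child 32 at index 7, swap → [46, 39, 43, 32, 24, 17, 6, 16, 28, 10]
extract-max #3 returns 46:
  remove root 46; move last element 10 to root → [10, 39, 43, 32, 24, 17, 6, 16, 28]
  10 vs larger child 43 at index 2, swap → [43, 39, 10, 32, 24, 17, 6, 16, 28]
  10 vs larger child 17 at index 5, swap → [43, 39, 17, 32, 24, 10, 6, 16, 28]
extract-max #4 returns 43:
  remove root 43; move last element 28 to root → [28, 39, 17, 32, 24, 10, 6, 16]
  28 vs larger child 39 at index 1, swap → [39, 28, 17, 32, 24, 10, 6, 16]
  28 vs larger child 32 at index 3, swap → [39, 32, 17, 28, 24, 10, 6, 16]
extract-max #5 returns 39:
  remove root 39; move last element 16 to root → [16, 32, 17, 28, 24, 10, 6]
  16 vs larger child 32 at index 1, swap → [32, 16, 17, 28, 24, 10, 6]
  16 vs larger child 28 at index 3, swap → [32, 28, 17, 16, 24, 10, 6]
extract-max #6 returns 32:
  remove root 32; move last element 6 to root → [6, 28, 17, 16, 24, 10]
  6 vs larger child 28 at index 1, swap → [28, 6, 17, 16, 24, 10]
  6 vs larger child 24 at index 4, swap → [28, 24, 17, 16, 6, 10]

[28, 24, 17, 16, 6, 10]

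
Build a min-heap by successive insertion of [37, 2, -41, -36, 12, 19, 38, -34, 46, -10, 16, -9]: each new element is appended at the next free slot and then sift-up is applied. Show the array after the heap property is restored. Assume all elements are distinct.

Insert 37:
  append 37 at index 0 → [37] (no swap needed)
Insert 2:
  append 2 at index 1 → [37, 2]
  2 < parent 37 at index 0, swap → [2, 37]
Insert -41:
  append -41 at index 2 → [2, 37, -41]
  -41 < parent 2 at index 0, swap → [-41, 37, 2]
Insert -36:
  append -36 at index 3 → [-41, 37, 2, -36]
  -36 < parent 37 at index 1, swap → [-41, -36, 2, 37]
Insert 12:
  append 12 at index 4 → [-41, -36, 2, 37, 12] (no swap needed)
Insert 19:
  append 19 at index 5 → [-41, -36, 2, 37, 12, 19] (no swap needed)
Insert 38:
  append 38 at index 6 → [-41, -36, 2, 37, 12, 19, 38] (no swap needed)
Insert -34:
  append -34 at index 7 → [-41, -36, 2, 37, 12, 19, 38, -34]
  -34 < parent 37 at index 3, swap → [-41, -36, 2, -34, 12, 19, 38, 37]
Insert 46:
  append 46 at index 8 → [-41, -36, 2, -34, 12, 19, 38, 37, 46] (no swap needed)
Insert -10:
  append -10 at index 9 → [-41, -36, 2, -34, 12, 19, 38, 37, 46, -10]
  -10 < parent 12 at index 4, swap → [-41, -36, 2, -34, -10, 19, 38, 37, 46, 12]
Insert 16:
  append 16 at index 10 → [-41, -36, 2, -34, -10, 19, 38, 37, 46, 12, 16] (no swap needed)
Insert -9:
  append -9 at index 11 → [-41, -36, 2, -34, -10, 19, 38, 37, 46, 12, 16, -9]
  -9 < parent 19 at index 5, swap → [-41, -36, 2, -34, -10, -9, 38, 37, 46, 12, 16, 19]
  -9 < parent 2 at index 2, swap → [-41, -36, -9, -34, -10, 2, 38, 37, 46, 12, 16, 19]

[-41, -36, -9, -34, -10, 2, 38, 37, 46, 12, 16, 19]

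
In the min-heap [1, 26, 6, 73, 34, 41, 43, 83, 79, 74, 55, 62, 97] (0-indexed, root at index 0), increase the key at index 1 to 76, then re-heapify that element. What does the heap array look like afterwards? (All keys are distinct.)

[1, 34, 6, 73, 55, 41, 43, 83, 79, 74, 76, 62, 97]

set index 1 from 26 to 76 → [1, 76, 6, 73, 34, 41, 43, 83, 79, 74, 55, 62, 97]
76 vs smaller child 34 at index 4, swap → [1, 34, 6, 73, 76, 41, 43, 83, 79, 74, 55, 62, 97]
76 vs smaller child 55 at index 10, swap → [1, 34, 6, 73, 55, 41, 43, 83, 79, 74, 76, 62, 97]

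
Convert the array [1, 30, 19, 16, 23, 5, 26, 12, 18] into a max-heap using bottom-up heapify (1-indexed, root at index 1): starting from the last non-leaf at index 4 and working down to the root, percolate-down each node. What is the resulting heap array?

[30, 23, 26, 18, 1, 5, 19, 12, 16]

sift down from index 4:
  16 vs larger child 18 at index 9, swap → [1, 30, 19, 18, 23, 5, 26, 12, 16]
sift down from index 3:
  19 vs larger child 26 at index 7, swap → [1, 30, 26, 18, 23, 5, 19, 12, 16]
sift down from index 2: already satisfies heap property
sift down from index 1:
  1 vs larger child 30 at index 2, swap → [30, 1, 26, 18, 23, 5, 19, 12, 16]
  1 vs larger child 23 at index 5, swap → [30, 23, 26, 18, 1, 5, 19, 12, 16]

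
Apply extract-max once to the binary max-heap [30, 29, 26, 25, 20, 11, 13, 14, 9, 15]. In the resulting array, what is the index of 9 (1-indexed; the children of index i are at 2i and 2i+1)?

9

remove root 30; move last element 15 to root → [15, 29, 26, 25, 20, 11, 13, 14, 9]
15 vs larger child 29 at index 2, swap → [29, 15, 26, 25, 20, 11, 13, 14, 9]
15 vs larger child 25 at index 4, swap → [29, 25, 26, 15, 20, 11, 13, 14, 9]
resulting array: [29, 25, 26, 15, 20, 11, 13, 14, 9]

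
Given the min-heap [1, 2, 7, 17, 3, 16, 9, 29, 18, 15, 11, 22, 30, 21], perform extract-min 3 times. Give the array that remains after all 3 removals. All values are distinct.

extract-min #1 returns 1:
  remove root 1; move last element 21 to root → [21, 2, 7, 17, 3, 16, 9, 29, 18, 15, 11, 22, 30]
  21 vs smaller child 2 at index 1, swap → [2, 21, 7, 17, 3, 16, 9, 29, 18, 15, 11, 22, 30]
  21 vs smaller child 3 at index 4, swap → [2, 3, 7, 17, 21, 16, 9, 29, 18, 15, 11, 22, 30]
  21 vs smaller child 11 at index 10, swap → [2, 3, 7, 17, 11, 16, 9, 29, 18, 15, 21, 22, 30]
extract-min #2 returns 2:
  remove root 2; move last element 30 to root → [30, 3, 7, 17, 11, 16, 9, 29, 18, 15, 21, 22]
  30 vs smaller child 3 at index 1, swap → [3, 30, 7, 17, 11, 16, 9, 29, 18, 15, 21, 22]
  30 vs smaller child 11 at index 4, swap → [3, 11, 7, 17, 30, 16, 9, 29, 18, 15, 21, 22]
  30 vs smaller child 15 at index 9, swap → [3, 11, 7, 17, 15, 16, 9, 29, 18, 30, 21, 22]
extract-min #3 returns 3:
  remove root 3; move last element 22 to root → [22, 11, 7, 17, 15, 16, 9, 29, 18, 30, 21]
  22 vs smaller child 7 at index 2, swap → [7, 11, 22, 17, 15, 16, 9, 29, 18, 30, 21]
  22 vs smaller child 9 at index 6, swap → [7, 11, 9, 17, 15, 16, 22, 29, 18, 30, 21]

[7, 11, 9, 17, 15, 16, 22, 29, 18, 30, 21]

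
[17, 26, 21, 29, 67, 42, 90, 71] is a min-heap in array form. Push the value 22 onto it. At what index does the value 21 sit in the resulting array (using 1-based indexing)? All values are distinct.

3

append 22 at index 9 → [17, 26, 21, 29, 67, 42, 90, 71, 22]
22 < parent 29 at index 4, swap → [17, 26, 21, 22, 67, 42, 90, 71, 29]
22 < parent 26 at index 2, swap → [17, 22, 21, 26, 67, 42, 90, 71, 29]
resulting array: [17, 22, 21, 26, 67, 42, 90, 71, 29]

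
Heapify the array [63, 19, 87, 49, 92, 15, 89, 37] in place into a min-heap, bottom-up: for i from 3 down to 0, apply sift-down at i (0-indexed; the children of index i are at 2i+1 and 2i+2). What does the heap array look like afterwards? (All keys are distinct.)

[15, 19, 63, 37, 92, 87, 89, 49]

sift down from index 3:
  49 vs only child 37 at index 7, swap → [63, 19, 87, 37, 92, 15, 89, 49]
sift down from index 2:
  87 vs smaller child 15 at index 5, swap → [63, 19, 15, 37, 92, 87, 89, 49]
sift down from index 1: already satisfies heap property
sift down from index 0:
  63 vs smaller child 15 at index 2, swap → [15, 19, 63, 37, 92, 87, 89, 49]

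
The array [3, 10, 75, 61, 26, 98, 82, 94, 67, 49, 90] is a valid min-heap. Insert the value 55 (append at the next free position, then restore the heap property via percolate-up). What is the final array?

[3, 10, 55, 61, 26, 75, 82, 94, 67, 49, 90, 98]

append 55 at index 11 → [3, 10, 75, 61, 26, 98, 82, 94, 67, 49, 90, 55]
55 < parent 98 at index 5, swap → [3, 10, 75, 61, 26, 55, 82, 94, 67, 49, 90, 98]
55 < parent 75 at index 2, swap → [3, 10, 55, 61, 26, 75, 82, 94, 67, 49, 90, 98]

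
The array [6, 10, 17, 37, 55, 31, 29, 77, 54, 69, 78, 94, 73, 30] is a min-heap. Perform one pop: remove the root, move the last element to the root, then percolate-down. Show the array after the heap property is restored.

[10, 30, 17, 37, 55, 31, 29, 77, 54, 69, 78, 94, 73]

remove root 6; move last element 30 to root → [30, 10, 17, 37, 55, 31, 29, 77, 54, 69, 78, 94, 73]
30 vs smaller child 10 at index 1, swap → [10, 30, 17, 37, 55, 31, 29, 77, 54, 69, 78, 94, 73]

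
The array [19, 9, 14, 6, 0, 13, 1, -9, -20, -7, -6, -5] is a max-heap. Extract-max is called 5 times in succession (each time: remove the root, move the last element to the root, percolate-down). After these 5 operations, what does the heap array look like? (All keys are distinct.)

[1, 0, -5, -7, -20, -9, -6]

extract-max #1 returns 19:
  remove root 19; move last element -5 to root → [-5, 9, 14, 6, 0, 13, 1, -9, -20, -7, -6]
  -5 vs larger child 14 at index 2, swap → [14, 9, -5, 6, 0, 13, 1, -9, -20, -7, -6]
  -5 vs larger child 13 at index 5, swap → [14, 9, 13, 6, 0, -5, 1, -9, -20, -7, -6]
extract-max #2 returns 14:
  remove root 14; move last element -6 to root → [-6, 9, 13, 6, 0, -5, 1, -9, -20, -7]
  -6 vs larger child 13 at index 2, swap → [13, 9, -6, 6, 0, -5, 1, -9, -20, -7]
  -6 vs larger child 1 at index 6, swap → [13, 9, 1, 6, 0, -5, -6, -9, -20, -7]
extract-max #3 returns 13:
  remove root 13; move last element -7 to root → [-7, 9, 1, 6, 0, -5, -6, -9, -20]
  -7 vs larger child 9 at index 1, swap → [9, -7, 1, 6, 0, -5, -6, -9, -20]
  -7 vs larger child 6 at index 3, swap → [9, 6, 1, -7, 0, -5, -6, -9, -20]
extract-max #4 returns 9:
  remove root 9; move last element -20 to root → [-20, 6, 1, -7, 0, -5, -6, -9]
  -20 vs larger child 6 at index 1, swap → [6, -20, 1, -7, 0, -5, -6, -9]
  -20 vs larger child 0 at index 4, swap → [6, 0, 1, -7, -20, -5, -6, -9]
extract-max #5 returns 6:
  remove root 6; move last element -9 to root → [-9, 0, 1, -7, -20, -5, -6]
  -9 vs larger child 1 at index 2, swap → [1, 0, -9, -7, -20, -5, -6]
  -9 vs larger child -5 at index 5, swap → [1, 0, -5, -7, -20, -9, -6]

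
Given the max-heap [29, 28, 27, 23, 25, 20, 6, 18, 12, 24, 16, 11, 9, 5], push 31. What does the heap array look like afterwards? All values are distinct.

[31, 28, 29, 23, 25, 20, 27, 18, 12, 24, 16, 11, 9, 5, 6]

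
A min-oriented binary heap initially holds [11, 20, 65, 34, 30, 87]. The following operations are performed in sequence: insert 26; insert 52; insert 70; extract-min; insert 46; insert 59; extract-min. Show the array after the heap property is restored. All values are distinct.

insert 26:
  append 26 at index 6 → [11, 20, 65, 34, 30, 87, 26]
  26 < parent 65 at index 2, swap → [11, 20, 26, 34, 30, 87, 65]
insert 52:
  append 52 at index 7 → [11, 20, 26, 34, 30, 87, 65, 52] (no swap needed)
insert 70:
  append 70 at index 8 → [11, 20, 26, 34, 30, 87, 65, 52, 70] (no swap needed)
extract-min → returns 11:
  remove root 11; move last element 70 to root → [70, 20, 26, 34, 30, 87, 65, 52]
  70 vs smaller child 20 at index 1, swap → [20, 70, 26, 34, 30, 87, 65, 52]
  70 vs smaller child 30 at index 4, swap → [20, 30, 26, 34, 70, 87, 65, 52]
insert 46:
  append 46 at index 8 → [20, 30, 26, 34, 70, 87, 65, 52, 46] (no swap needed)
insert 59:
  append 59 at index 9 → [20, 30, 26, 34, 70, 87, 65, 52, 46, 59]
  59 < parent 70 at index 4, swap → [20, 30, 26, 34, 59, 87, 65, 52, 46, 70]
extract-min → returns 20:
  remove root 20; move last element 70 to root → [70, 30, 26, 34, 59, 87, 65, 52, 46]
  70 vs smaller child 26 at index 2, swap → [26, 30, 70, 34, 59, 87, 65, 52, 46]
  70 vs smaller child 65 at index 6, swap → [26, 30, 65, 34, 59, 87, 70, 52, 46]

[26, 30, 65, 34, 59, 87, 70, 52, 46]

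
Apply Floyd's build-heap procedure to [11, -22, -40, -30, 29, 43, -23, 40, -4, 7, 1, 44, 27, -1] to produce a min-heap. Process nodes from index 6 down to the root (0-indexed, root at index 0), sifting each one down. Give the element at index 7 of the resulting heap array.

40

sift down from index 6: already satisfies heap property
sift down from index 5:
  43 vs smaller child 27 at index 12, swap → [11, -22, -40, -30, 29, 27, -23, 40, -4, 7, 1, 44, 43, -1]
sift down from index 4:
  29 vs smaller child 1 at index 10, swap → [11, -22, -40, -30, 1, 27, -23, 40, -4, 7, 29, 44, 43, -1]
sift down from index 3: already satisfies heap property
sift down from index 2: already satisfies heap property
sift down from index 1:
  -22 vs smaller child -30 at index 3, swap → [11, -30, -40, -22, 1, 27, -23, 40, -4, 7, 29, 44, 43, -1]
sift down from index 0:
  11 vs smaller child -40 at index 2, swap → [-40, -30, 11, -22, 1, 27, -23, 40, -4, 7, 29, 44, 43, -1]
  11 vs smaller child -23 at index 6, swap → [-40, -30, -23, -22, 1, 27, 11, 40, -4, 7, 29, 44, 43, -1]
  11 vs only child -1 at index 13, swap → [-40, -30, -23, -22, 1, 27, -1, 40, -4, 7, 29, 44, 43, 11]
resulting array: [-40, -30, -23, -22, 1, 27, -1, 40, -4, 7, 29, 44, 43, 11]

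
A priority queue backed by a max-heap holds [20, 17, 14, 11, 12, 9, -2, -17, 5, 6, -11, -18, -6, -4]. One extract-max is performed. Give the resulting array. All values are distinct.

remove root 20; move last element -4 to root → [-4, 17, 14, 11, 12, 9, -2, -17, 5, 6, -11, -18, -6]
-4 vs larger child 17 at index 1, swap → [17, -4, 14, 11, 12, 9, -2, -17, 5, 6, -11, -18, -6]
-4 vs larger child 12 at index 4, swap → [17, 12, 14, 11, -4, 9, -2, -17, 5, 6, -11, -18, -6]
-4 vs larger child 6 at index 9, swap → [17, 12, 14, 11, 6, 9, -2, -17, 5, -4, -11, -18, -6]

[17, 12, 14, 11, 6, 9, -2, -17, 5, -4, -11, -18, -6]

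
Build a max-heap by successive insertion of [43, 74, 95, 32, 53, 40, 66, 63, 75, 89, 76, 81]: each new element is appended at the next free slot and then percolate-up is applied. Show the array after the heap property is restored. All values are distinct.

[95, 89, 81, 63, 76, 74, 66, 32, 53, 43, 75, 40]

Insert 43:
  append 43 at index 0 → [43] (no swap needed)
Insert 74:
  append 74 at index 1 → [43, 74]
  74 > parent 43 at index 0, swap → [74, 43]
Insert 95:
  append 95 at index 2 → [74, 43, 95]
  95 > parent 74 at index 0, swap → [95, 43, 74]
Insert 32:
  append 32 at index 3 → [95, 43, 74, 32] (no swap needed)
Insert 53:
  append 53 at index 4 → [95, 43, 74, 32, 53]
  53 > parent 43 at index 1, swap → [95, 53, 74, 32, 43]
Insert 40:
  append 40 at index 5 → [95, 53, 74, 32, 43, 40] (no swap needed)
Insert 66:
  append 66 at index 6 → [95, 53, 74, 32, 43, 40, 66] (no swap needed)
Insert 63:
  append 63 at index 7 → [95, 53, 74, 32, 43, 40, 66, 63]
  63 > parent 32 at index 3, swap → [95, 53, 74, 63, 43, 40, 66, 32]
  63 > parent 53 at index 1, swap → [95, 63, 74, 53, 43, 40, 66, 32]
Insert 75:
  append 75 at index 8 → [95, 63, 74, 53, 43, 40, 66, 32, 75]
  75 > parent 53 at index 3, swap → [95, 63, 74, 75, 43, 40, 66, 32, 53]
  75 > parent 63 at index 1, swap → [95, 75, 74, 63, 43, 40, 66, 32, 53]
Insert 89:
  append 89 at index 9 → [95, 75, 74, 63, 43, 40, 66, 32, 53, 89]
  89 > parent 43 at index 4, swap → [95, 75, 74, 63, 89, 40, 66, 32, 53, 43]
  89 > parent 75 at index 1, swap → [95, 89, 74, 63, 75, 40, 66, 32, 53, 43]
Insert 76:
  append 76 at index 10 → [95, 89, 74, 63, 75, 40, 66, 32, 53, 43, 76]
  76 > parent 75 at index 4, swap → [95, 89, 74, 63, 76, 40, 66, 32, 53, 43, 75]
Insert 81:
  append 81 at index 11 → [95, 89, 74, 63, 76, 40, 66, 32, 53, 43, 75, 81]
  81 > parent 40 at index 5, swap → [95, 89, 74, 63, 76, 81, 66, 32, 53, 43, 75, 40]
  81 > parent 74 at index 2, swap → [95, 89, 81, 63, 76, 74, 66, 32, 53, 43, 75, 40]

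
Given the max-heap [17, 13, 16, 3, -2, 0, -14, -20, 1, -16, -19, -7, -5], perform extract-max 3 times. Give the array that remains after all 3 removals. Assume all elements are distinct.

[3, 1, 0, -7, -2, -5, -14, -20, -19, -16]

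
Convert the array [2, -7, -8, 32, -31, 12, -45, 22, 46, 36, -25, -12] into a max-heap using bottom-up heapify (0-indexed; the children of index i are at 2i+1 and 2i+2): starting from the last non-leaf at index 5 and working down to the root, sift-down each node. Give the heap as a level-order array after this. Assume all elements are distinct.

sift down from index 5: already satisfies heap property
sift down from index 4:
  -31 vs larger child 36 at index 9, swap → [2, -7, -8, 32, 36, 12, -45, 22, 46, -31, -25, -12]
sift down from index 3:
  32 vs larger child 46 at index 8, swap → [2, -7, -8, 46, 36, 12, -45, 22, 32, -31, -25, -12]
sift down from index 2:
  -8 vs larger child 12 at index 5, swap → [2, -7, 12, 46, 36, -8, -45, 22, 32, -31, -25, -12]
sift down from index 1:
  -7 vs larger child 46 at index 3, swap → [2, 46, 12, -7, 36, -8, -45, 22, 32, -31, -25, -12]
  -7 vs larger child 32 at index 8, swap → [2, 46, 12, 32, 36, -8, -45, 22, -7, -31, -25, -12]
sift down from index 0:
  2 vs larger child 46 at index 1, swap → [46, 2, 12, 32, 36, -8, -45, 22, -7, -31, -25, -12]
  2 vs larger child 36 at index 4, swap → [46, 36, 12, 32, 2, -8, -45, 22, -7, -31, -25, -12]

[46, 36, 12, 32, 2, -8, -45, 22, -7, -31, -25, -12]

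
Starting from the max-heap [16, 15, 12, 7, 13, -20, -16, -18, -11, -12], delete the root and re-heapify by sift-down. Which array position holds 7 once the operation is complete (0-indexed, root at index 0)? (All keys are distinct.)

3

remove root 16; move last element -12 to root → [-12, 15, 12, 7, 13, -20, -16, -18, -11]
-12 vs larger child 15 at index 1, swap → [15, -12, 12, 7, 13, -20, -16, -18, -11]
-12 vs larger child 13 at index 4, swap → [15, 13, 12, 7, -12, -20, -16, -18, -11]
resulting array: [15, 13, 12, 7, -12, -20, -16, -18, -11]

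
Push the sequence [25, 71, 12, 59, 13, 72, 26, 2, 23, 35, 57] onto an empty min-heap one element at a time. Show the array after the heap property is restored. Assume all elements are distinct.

Insert 25:
  append 25 at index 0 → [25] (no swap needed)
Insert 71:
  append 71 at index 1 → [25, 71] (no swap needed)
Insert 12:
  append 12 at index 2 → [25, 71, 12]
  12 < parent 25 at index 0, swap → [12, 71, 25]
Insert 59:
  append 59 at index 3 → [12, 71, 25, 59]
  59 < parent 71 at index 1, swap → [12, 59, 25, 71]
Insert 13:
  append 13 at index 4 → [12, 59, 25, 71, 13]
  13 < parent 59 at index 1, swap → [12, 13, 25, 71, 59]
Insert 72:
  append 72 at index 5 → [12, 13, 25, 71, 59, 72] (no swap needed)
Insert 26:
  append 26 at index 6 → [12, 13, 25, 71, 59, 72, 26] (no swap needed)
Insert 2:
  append 2 at index 7 → [12, 13, 25, 71, 59, 72, 26, 2]
  2 < parent 71 at index 3, swap → [12, 13, 25, 2, 59, 72, 26, 71]
  2 < parent 13 at index 1, swap → [12, 2, 25, 13, 59, 72, 26, 71]
  2 < parent 12 at index 0, swap → [2, 12, 25, 13, 59, 72, 26, 71]
Insert 23:
  append 23 at index 8 → [2, 12, 25, 13, 59, 72, 26, 71, 23] (no swap needed)
Insert 35:
  append 35 at index 9 → [2, 12, 25, 13, 59, 72, 26, 71, 23, 35]
  35 < parent 59 at index 4, swap → [2, 12, 25, 13, 35, 72, 26, 71, 23, 59]
Insert 57:
  append 57 at index 10 → [2, 12, 25, 13, 35, 72, 26, 71, 23, 59, 57] (no swap needed)

[2, 12, 25, 13, 35, 72, 26, 71, 23, 59, 57]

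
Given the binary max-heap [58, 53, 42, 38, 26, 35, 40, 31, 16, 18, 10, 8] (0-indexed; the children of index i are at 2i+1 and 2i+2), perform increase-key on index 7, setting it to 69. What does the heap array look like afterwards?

set index 7 from 31 to 69 → [58, 53, 42, 38, 26, 35, 40, 69, 16, 18, 10, 8]
69 > parent 38 at index 3, swap → [58, 53, 42, 69, 26, 35, 40, 38, 16, 18, 10, 8]
69 > parent 53 at index 1, swap → [58, 69, 42, 53, 26, 35, 40, 38, 16, 18, 10, 8]
69 > parent 58 at index 0, swap → [69, 58, 42, 53, 26, 35, 40, 38, 16, 18, 10, 8]

[69, 58, 42, 53, 26, 35, 40, 38, 16, 18, 10, 8]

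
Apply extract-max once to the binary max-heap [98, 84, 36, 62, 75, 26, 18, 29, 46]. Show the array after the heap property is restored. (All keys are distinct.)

[84, 75, 36, 62, 46, 26, 18, 29]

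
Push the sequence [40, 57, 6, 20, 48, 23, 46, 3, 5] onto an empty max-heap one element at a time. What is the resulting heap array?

[57, 48, 46, 20, 40, 6, 23, 3, 5]

Insert 40:
  append 40 at index 0 → [40] (no swap needed)
Insert 57:
  append 57 at index 1 → [40, 57]
  57 > parent 40 at index 0, swap → [57, 40]
Insert 6:
  append 6 at index 2 → [57, 40, 6] (no swap needed)
Insert 20:
  append 20 at index 3 → [57, 40, 6, 20] (no swap needed)
Insert 48:
  append 48 at index 4 → [57, 40, 6, 20, 48]
  48 > parent 40 at index 1, swap → [57, 48, 6, 20, 40]
Insert 23:
  append 23 at index 5 → [57, 48, 6, 20, 40, 23]
  23 > parent 6 at index 2, swap → [57, 48, 23, 20, 40, 6]
Insert 46:
  append 46 at index 6 → [57, 48, 23, 20, 40, 6, 46]
  46 > parent 23 at index 2, swap → [57, 48, 46, 20, 40, 6, 23]
Insert 3:
  append 3 at index 7 → [57, 48, 46, 20, 40, 6, 23, 3] (no swap needed)
Insert 5:
  append 5 at index 8 → [57, 48, 46, 20, 40, 6, 23, 3, 5] (no swap needed)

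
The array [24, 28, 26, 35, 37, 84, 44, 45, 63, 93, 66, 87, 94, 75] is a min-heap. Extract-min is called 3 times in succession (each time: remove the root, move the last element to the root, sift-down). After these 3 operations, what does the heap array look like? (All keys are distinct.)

[35, 37, 44, 45, 66, 84, 75, 94, 63, 93, 87]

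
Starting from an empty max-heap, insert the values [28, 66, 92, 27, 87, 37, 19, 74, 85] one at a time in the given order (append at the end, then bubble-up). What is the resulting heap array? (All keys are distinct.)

Insert 28:
  append 28 at index 0 → [28] (no swap needed)
Insert 66:
  append 66 at index 1 → [28, 66]
  66 > parent 28 at index 0, swap → [66, 28]
Insert 92:
  append 92 at index 2 → [66, 28, 92]
  92 > parent 66 at index 0, swap → [92, 28, 66]
Insert 27:
  append 27 at index 3 → [92, 28, 66, 27] (no swap needed)
Insert 87:
  append 87 at index 4 → [92, 28, 66, 27, 87]
  87 > parent 28 at index 1, swap → [92, 87, 66, 27, 28]
Insert 37:
  append 37 at index 5 → [92, 87, 66, 27, 28, 37] (no swap needed)
Insert 19:
  append 19 at index 6 → [92, 87, 66, 27, 28, 37, 19] (no swap needed)
Insert 74:
  append 74 at index 7 → [92, 87, 66, 27, 28, 37, 19, 74]
  74 > parent 27 at index 3, swap → [92, 87, 66, 74, 28, 37, 19, 27]
Insert 85:
  append 85 at index 8 → [92, 87, 66, 74, 28, 37, 19, 27, 85]
  85 > parent 74 at index 3, swap → [92, 87, 66, 85, 28, 37, 19, 27, 74]

[92, 87, 66, 85, 28, 37, 19, 27, 74]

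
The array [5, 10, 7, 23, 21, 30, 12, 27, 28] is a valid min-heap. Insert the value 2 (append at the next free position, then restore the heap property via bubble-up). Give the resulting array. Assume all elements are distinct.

[2, 5, 7, 23, 10, 30, 12, 27, 28, 21]

append 2 at index 9 → [5, 10, 7, 23, 21, 30, 12, 27, 28, 2]
2 < parent 21 at index 4, swap → [5, 10, 7, 23, 2, 30, 12, 27, 28, 21]
2 < parent 10 at index 1, swap → [5, 2, 7, 23, 10, 30, 12, 27, 28, 21]
2 < parent 5 at index 0, swap → [2, 5, 7, 23, 10, 30, 12, 27, 28, 21]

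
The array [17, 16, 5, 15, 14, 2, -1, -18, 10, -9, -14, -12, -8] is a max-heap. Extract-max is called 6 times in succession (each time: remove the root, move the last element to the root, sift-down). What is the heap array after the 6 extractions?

extract-max #1 returns 17:
  remove root 17; move last element -8 to root → [-8, 16, 5, 15, 14, 2, -1, -18, 10, -9, -14, -12]
  -8 vs larger child 16 at index 1, swap → [16, -8, 5, 15, 14, 2, -1, -18, 10, -9, -14, -12]
  -8 vs larger child 15 at index 3, swap → [16, 15, 5, -8, 14, 2, -1, -18, 10, -9, -14, -12]
  -8 vs larger child 10 at index 8, swap → [16, 15, 5, 10, 14, 2, -1, -18, -8, -9, -14, -12]
extract-max #2 returns 16:
  remove root 16; move last element -12 to root → [-12, 15, 5, 10, 14, 2, -1, -18, -8, -9, -14]
  -12 vs larger child 15 at index 1, swap → [15, -12, 5, 10, 14, 2, -1, -18, -8, -9, -14]
  -12 vs larger child 14 at index 4, swap → [15, 14, 5, 10, -12, 2, -1, -18, -8, -9, -14]
  -12 vs larger child -9 at index 9, swap → [15, 14, 5, 10, -9, 2, -1, -18, -8, -12, -14]
extract-max #3 returns 15:
  remove root 15; move last element -14 to root → [-14, 14, 5, 10, -9, 2, -1, -18, -8, -12]
  -14 vs larger child 14 at index 1, swap → [14, -14, 5, 10, -9, 2, -1, -18, -8, -12]
  -14 vs larger child 10 at index 3, swap → [14, 10, 5, -14, -9, 2, -1, -18, -8, -12]
  -14 vs larger child -8 at index 8, swap → [14, 10, 5, -8, -9, 2, -1, -18, -14, -12]
extract-max #4 returns 14:
  remove root 14; move last element -12 to root → [-12, 10, 5, -8, -9, 2, -1, -18, -14]
  -12 vs larger child 10 at index 1, swap → [10, -12, 5, -8, -9, 2, -1, -18, -14]
  -12 vs larger child -8 at index 3, swap → [10, -8, 5, -12, -9, 2, -1, -18, -14]
extract-max #5 returns 10:
  remove root 10; move last element -14 to root → [-14, -8, 5, -12, -9, 2, -1, -18]
  -14 vs larger child 5 at index 2, swap → [5, -8, -14, -12, -9, 2, -1, -18]
  -14 vs larger child 2 at index 5, swap → [5, -8, 2, -12, -9, -14, -1, -18]
extract-max #6 returns 5:
  remove root 5; move last element -18 to root → [-18, -8, 2, -12, -9, -14, -1]
  -18 vs larger child 2 at index 2, swap → [2, -8, -18, -12, -9, -14, -1]
  -18 vs larger child -1 at index 6, swap → [2, -8, -1, -12, -9, -14, -18]

[2, -8, -1, -12, -9, -14, -18]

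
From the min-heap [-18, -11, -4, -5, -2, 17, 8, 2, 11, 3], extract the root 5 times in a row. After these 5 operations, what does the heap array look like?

extract-min #1 returns -18:
  remove root -18; move last element 3 to root → [3, -11, -4, -5, -2, 17, 8, 2, 11]
  3 vs smaller child -11 at index 1, swap → [-11, 3, -4, -5, -2, 17, 8, 2, 11]
  3 vs smaller child -5 at index 3, swap → [-11, -5, -4, 3, -2, 17, 8, 2, 11]
  3 vs smaller child 2 at index 7, swap → [-11, -5, -4, 2, -2, 17, 8, 3, 11]
extract-min #2 returns -11:
  remove root -11; move last element 11 to root → [11, -5, -4, 2, -2, 17, 8, 3]
  11 vs smaller child -5 at index 1, swap → [-5, 11, -4, 2, -2, 17, 8, 3]
  11 vs smaller child -2 at index 4, swap → [-5, -2, -4, 2, 11, 17, 8, 3]
extract-min #3 returns -5:
  remove root -5; move last element 3 to root → [3, -2, -4, 2, 11, 17, 8]
  3 vs smaller child -4 at index 2, swap → [-4, -2, 3, 2, 11, 17, 8]
extract-min #4 returns -4:
  remove root -4; move last element 8 to root → [8, -2, 3, 2, 11, 17]
  8 vs smaller child -2 at index 1, swap → [-2, 8, 3, 2, 11, 17]
  8 vs smaller child 2 at index 3, swap → [-2, 2, 3, 8, 11, 17]
extract-min #5 returns -2:
  remove root -2; move last element 17 to root → [17, 2, 3, 8, 11]
  17 vs smaller child 2 at index 1, swap → [2, 17, 3, 8, 11]
  17 vs smaller child 8 at index 3, swap → [2, 8, 3, 17, 11]

[2, 8, 3, 17, 11]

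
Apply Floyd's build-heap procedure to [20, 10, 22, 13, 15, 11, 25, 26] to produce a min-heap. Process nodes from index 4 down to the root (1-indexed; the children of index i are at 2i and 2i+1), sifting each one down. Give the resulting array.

[10, 13, 11, 20, 15, 22, 25, 26]

sift down from index 4: already satisfies heap property
sift down from index 3:
  22 vs smaller child 11 at index 6, swap → [20, 10, 11, 13, 15, 22, 25, 26]
sift down from index 2: already satisfies heap property
sift down from index 1:
  20 vs smaller child 10 at index 2, swap → [10, 20, 11, 13, 15, 22, 25, 26]
  20 vs smaller child 13 at index 4, swap → [10, 13, 11, 20, 15, 22, 25, 26]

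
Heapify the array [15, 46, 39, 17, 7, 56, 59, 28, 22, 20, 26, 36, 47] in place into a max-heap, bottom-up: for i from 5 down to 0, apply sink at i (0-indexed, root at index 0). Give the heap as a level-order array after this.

sift down from index 5: already satisfies heap property
sift down from index 4:
  7 vs larger child 26 at index 10, swap → [15, 46, 39, 17, 26, 56, 59, 28, 22, 20, 7, 36, 47]
sift down from index 3:
  17 vs larger child 28 at index 7, swap → [15, 46, 39, 28, 26, 56, 59, 17, 22, 20, 7, 36, 47]
sift down from index 2:
  39 vs larger child 59 at index 6, swap → [15, 46, 59, 28, 26, 56, 39, 17, 22, 20, 7, 36, 47]
sift down from index 1: already satisfies heap property
sift down from index 0:
  15 vs larger child 59 at index 2, swap → [59, 46, 15, 28, 26, 56, 39, 17, 22, 20, 7, 36, 47]
  15 vs larger child 56 at index 5, swap → [59, 46, 56, 28, 26, 15, 39, 17, 22, 20, 7, 36, 47]
  15 vs larger child 47 at index 12, swap → [59, 46, 56, 28, 26, 47, 39, 17, 22, 20, 7, 36, 15]

[59, 46, 56, 28, 26, 47, 39, 17, 22, 20, 7, 36, 15]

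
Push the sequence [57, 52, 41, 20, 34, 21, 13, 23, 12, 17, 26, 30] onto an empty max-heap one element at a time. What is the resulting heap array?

[57, 52, 41, 23, 34, 30, 13, 20, 12, 17, 26, 21]

Insert 57:
  append 57 at index 0 → [57] (no swap needed)
Insert 52:
  append 52 at index 1 → [57, 52] (no swap needed)
Insert 41:
  append 41 at index 2 → [57, 52, 41] (no swap needed)
Insert 20:
  append 20 at index 3 → [57, 52, 41, 20] (no swap needed)
Insert 34:
  append 34 at index 4 → [57, 52, 41, 20, 34] (no swap needed)
Insert 21:
  append 21 at index 5 → [57, 52, 41, 20, 34, 21] (no swap needed)
Insert 13:
  append 13 at index 6 → [57, 52, 41, 20, 34, 21, 13] (no swap needed)
Insert 23:
  append 23 at index 7 → [57, 52, 41, 20, 34, 21, 13, 23]
  23 > parent 20 at index 3, swap → [57, 52, 41, 23, 34, 21, 13, 20]
Insert 12:
  append 12 at index 8 → [57, 52, 41, 23, 34, 21, 13, 20, 12] (no swap needed)
Insert 17:
  append 17 at index 9 → [57, 52, 41, 23, 34, 21, 13, 20, 12, 17] (no swap needed)
Insert 26:
  append 26 at index 10 → [57, 52, 41, 23, 34, 21, 13, 20, 12, 17, 26] (no swap needed)
Insert 30:
  append 30 at index 11 → [57, 52, 41, 23, 34, 21, 13, 20, 12, 17, 26, 30]
  30 > parent 21 at index 5, swap → [57, 52, 41, 23, 34, 30, 13, 20, 12, 17, 26, 21]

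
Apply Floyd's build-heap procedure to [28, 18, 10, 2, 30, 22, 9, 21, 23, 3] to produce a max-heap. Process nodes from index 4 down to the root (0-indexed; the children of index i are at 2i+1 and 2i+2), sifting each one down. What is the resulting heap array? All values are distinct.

[30, 28, 22, 23, 18, 10, 9, 21, 2, 3]

sift down from index 4: already satisfies heap property
sift down from index 3:
  2 vs larger child 23 at index 8, swap → [28, 18, 10, 23, 30, 22, 9, 21, 2, 3]
sift down from index 2:
  10 vs larger child 22 at index 5, swap → [28, 18, 22, 23, 30, 10, 9, 21, 2, 3]
sift down from index 1:
  18 vs larger child 30 at index 4, swap → [28, 30, 22, 23, 18, 10, 9, 21, 2, 3]
sift down from index 0:
  28 vs larger child 30 at index 1, swap → [30, 28, 22, 23, 18, 10, 9, 21, 2, 3]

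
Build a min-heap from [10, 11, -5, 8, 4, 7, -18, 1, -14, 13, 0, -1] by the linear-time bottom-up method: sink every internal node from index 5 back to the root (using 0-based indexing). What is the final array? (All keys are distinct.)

[-18, -14, -5, 1, 0, -1, 10, 11, 8, 13, 4, 7]

sift down from index 5:
  7 vs only child -1 at index 11, swap → [10, 11, -5, 8, 4, -1, -18, 1, -14, 13, 0, 7]
sift down from index 4:
  4 vs smaller child 0 at index 10, swap → [10, 11, -5, 8, 0, -1, -18, 1, -14, 13, 4, 7]
sift down from index 3:
  8 vs smaller child -14 at index 8, swap → [10, 11, -5, -14, 0, -1, -18, 1, 8, 13, 4, 7]
sift down from index 2:
  -5 vs smaller child -18 at index 6, swap → [10, 11, -18, -14, 0, -1, -5, 1, 8, 13, 4, 7]
sift down from index 1:
  11 vs smaller child -14 at index 3, swap → [10, -14, -18, 11, 0, -1, -5, 1, 8, 13, 4, 7]
  11 vs smaller child 1 at index 7, swap → [10, -14, -18, 1, 0, -1, -5, 11, 8, 13, 4, 7]
sift down from index 0:
  10 vs smaller child -18 at index 2, swap → [-18, -14, 10, 1, 0, -1, -5, 11, 8, 13, 4, 7]
  10 vs smaller child -5 at index 6, swap → [-18, -14, -5, 1, 0, -1, 10, 11, 8, 13, 4, 7]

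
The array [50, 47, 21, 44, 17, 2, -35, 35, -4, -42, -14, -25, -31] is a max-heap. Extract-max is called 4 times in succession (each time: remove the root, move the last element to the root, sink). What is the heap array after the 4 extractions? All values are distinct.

[21, 17, 2, -4, -14, -42, -35, -31, -25]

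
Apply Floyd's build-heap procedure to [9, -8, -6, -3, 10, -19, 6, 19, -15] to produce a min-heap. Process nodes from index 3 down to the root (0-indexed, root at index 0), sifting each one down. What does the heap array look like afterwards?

sift down from index 3:
  -3 vs smaller child -15 at index 8, swap → [9, -8, -6, -15, 10, -19, 6, 19, -3]
sift down from index 2:
  -6 vs smaller child -19 at index 5, swap → [9, -8, -19, -15, 10, -6, 6, 19, -3]
sift down from index 1:
  -8 vs smaller child -15 at index 3, swap → [9, -15, -19, -8, 10, -6, 6, 19, -3]
sift down from index 0:
  9 vs smaller child -19 at index 2, swap → [-19, -15, 9, -8, 10, -6, 6, 19, -3]
  9 vs smaller child -6 at index 5, swap → [-19, -15, -6, -8, 10, 9, 6, 19, -3]

[-19, -15, -6, -8, 10, 9, 6, 19, -3]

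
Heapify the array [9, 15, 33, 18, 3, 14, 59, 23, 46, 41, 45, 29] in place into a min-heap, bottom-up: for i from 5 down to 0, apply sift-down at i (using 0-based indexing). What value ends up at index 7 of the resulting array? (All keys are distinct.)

23

sift down from index 5: already satisfies heap property
sift down from index 4: already satisfies heap property
sift down from index 3: already satisfies heap property
sift down from index 2:
  33 vs smaller child 14 at index 5, swap → [9, 15, 14, 18, 3, 33, 59, 23, 46, 41, 45, 29]
  33 vs only child 29 at index 11, swap → [9, 15, 14, 18, 3, 29, 59, 23, 46, 41, 45, 33]
sift down from index 1:
  15 vs smaller child 3 at index 4, swap → [9, 3, 14, 18, 15, 29, 59, 23, 46, 41, 45, 33]
sift down from index 0:
  9 vs smaller child 3 at index 1, swap → [3, 9, 14, 18, 15, 29, 59, 23, 46, 41, 45, 33]
resulting array: [3, 9, 14, 18, 15, 29, 59, 23, 46, 41, 45, 33]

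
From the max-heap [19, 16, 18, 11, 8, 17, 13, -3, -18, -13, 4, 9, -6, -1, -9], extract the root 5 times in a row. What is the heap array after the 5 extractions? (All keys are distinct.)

extract-max #1 returns 19:
  remove root 19; move last element -9 to root → [-9, 16, 18, 11, 8, 17, 13, -3, -18, -13, 4, 9, -6, -1]
  -9 vs larger child 18 at index 2, swap → [18, 16, -9, 11, 8, 17, 13, -3, -18, -13, 4, 9, -6, -1]
  -9 vs larger child 17 at index 5, swap → [18, 16, 17, 11, 8, -9, 13, -3, -18, -13, 4, 9, -6, -1]
  -9 vs larger child 9 at index 11, swap → [18, 16, 17, 11, 8, 9, 13, -3, -18, -13, 4, -9, -6, -1]
extract-max #2 returns 18:
  remove root 18; move last element -1 to root → [-1, 16, 17, 11, 8, 9, 13, -3, -18, -13, 4, -9, -6]
  -1 vs larger child 17 at index 2, swap → [17, 16, -1, 11, 8, 9, 13, -3, -18, -13, 4, -9, -6]
  -1 vs larger child 13 at index 6, swap → [17, 16, 13, 11, 8, 9, -1, -3, -18, -13, 4, -9, -6]
extract-max #3 returns 17:
  remove root 17; move last element -6 to root → [-6, 16, 13, 11, 8, 9, -1, -3, -18, -13, 4, -9]
  -6 vs larger child 16 at index 1, swap → [16, -6, 13, 11, 8, 9, -1, -3, -18, -13, 4, -9]
  -6 vs larger child 11 at index 3, swap → [16, 11, 13, -6, 8, 9, -1, -3, -18, -13, 4, -9]
  -6 vs larger child -3 at index 7, swap → [16, 11, 13, -3, 8, 9, -1, -6, -18, -13, 4, -9]
extract-max #4 returns 16:
  remove root 16; move last element -9 to root → [-9, 11, 13, -3, 8, 9, -1, -6, -18, -13, 4]
  -9 vs larger child 13 at index 2, swap → [13, 11, -9, -3, 8, 9, -1, -6, -18, -13, 4]
  -9 vs larger child 9 at index 5, swap → [13, 11, 9, -3, 8, -9, -1, -6, -18, -13, 4]
extract-max #5 returns 13:
  remove root 13; move last element 4 to root → [4, 11, 9, -3, 8, -9, -1, -6, -18, -13]
  4 vs larger child 11 at index 1, swap → [11, 4, 9, -3, 8, -9, -1, -6, -18, -13]
  4 vs larger child 8 at index 4, swap → [11, 8, 9, -3, 4, -9, -1, -6, -18, -13]

[11, 8, 9, -3, 4, -9, -1, -6, -18, -13]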